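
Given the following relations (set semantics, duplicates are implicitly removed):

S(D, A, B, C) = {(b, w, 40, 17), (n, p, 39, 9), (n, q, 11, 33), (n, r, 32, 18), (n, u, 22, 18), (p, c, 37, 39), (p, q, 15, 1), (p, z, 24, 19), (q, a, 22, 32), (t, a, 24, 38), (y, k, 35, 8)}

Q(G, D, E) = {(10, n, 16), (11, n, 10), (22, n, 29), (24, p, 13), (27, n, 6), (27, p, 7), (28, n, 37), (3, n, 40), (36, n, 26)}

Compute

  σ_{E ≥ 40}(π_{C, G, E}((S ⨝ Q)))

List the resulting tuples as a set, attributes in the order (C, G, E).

{(18, 3, 40), (33, 3, 40), (9, 3, 40)}

S ⋈ Q (natural join on D): {(n, p, 39, 9, 10, 16), (n, p, 39, 9, 11, 10), (n, p, 39, 9, 22, 29), (n, p, 39, 9, 27, 6), (n, p, 39, 9, 28, 37), (n, p, 39, 9, 3, 40), (n, p, 39, 9, 36, 26), (n, q, 11, 33, 10, 16), (n, q, 11, 33, 11, 10), (n, q, 11, 33, 22, 29), (n, q, 11, 33, 27, 6), (n, q, 11, 33, 28, 37), (n, q, 11, 33, 3, 40), (n, q, 11, 33, 36, 26), (n, r, 32, 18, 10, 16), (n, r, 32, 18, 11, 10), (n, r, 32, 18, 22, 29), (n, r, 32, 18, 27, 6), (n, r, 32, 18, 28, 37), (n, r, 32, 18, 3, 40), (n, r, 32, 18, 36, 26), (n, u, 22, 18, 10, 16), (n, u, 22, 18, 11, 10), (n, u, 22, 18, 22, 29), (n, u, 22, 18, 27, 6), (n, u, 22, 18, 28, 37), (n, u, 22, 18, 3, 40), (n, u, 22, 18, 36, 26), (p, c, 37, 39, 24, 13), (p, c, 37, 39, 27, 7), (p, q, 15, 1, 24, 13), (p, q, 15, 1, 27, 7), (p, z, 24, 19, 24, 13), (p, z, 24, 19, 27, 7)}
π_{C, G, E} gives {(1, 24, 13), (1, 27, 7), (18, 10, 16), (18, 11, 10), (18, 22, 29), (18, 27, 6), (18, 28, 37), (18, 3, 40), (18, 36, 26), (19, 24, 13), (19, 27, 7), (33, 10, 16), (33, 11, 10), (33, 22, 29), (33, 27, 6), (33, 28, 37), (33, 3, 40), (33, 36, 26), (39, 24, 13), (39, 27, 7), (9, 10, 16), (9, 11, 10), (9, 22, 29), (9, 27, 6), (9, 28, 37), (9, 3, 40), (9, 36, 26)} (7 duplicate(s) eliminated).
Selection E ≥ 40: {(18, 3, 40), (33, 3, 40), (9, 3, 40)}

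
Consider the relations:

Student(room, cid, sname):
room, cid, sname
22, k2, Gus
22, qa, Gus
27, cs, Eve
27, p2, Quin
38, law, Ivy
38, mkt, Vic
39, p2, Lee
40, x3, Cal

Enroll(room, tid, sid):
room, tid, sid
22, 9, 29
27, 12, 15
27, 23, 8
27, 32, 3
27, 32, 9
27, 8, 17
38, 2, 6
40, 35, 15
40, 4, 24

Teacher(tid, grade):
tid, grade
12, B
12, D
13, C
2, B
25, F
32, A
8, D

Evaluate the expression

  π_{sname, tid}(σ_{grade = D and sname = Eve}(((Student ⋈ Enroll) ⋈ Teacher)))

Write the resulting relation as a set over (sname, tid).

{(Eve, 12), (Eve, 8)}

Student ⋈ Enroll (natural join on room): {(22, k2, Gus, 9, 29), (22, qa, Gus, 9, 29), (27, cs, Eve, 12, 15), (27, cs, Eve, 23, 8), (27, cs, Eve, 32, 3), (27, cs, Eve, 32, 9), (27, cs, Eve, 8, 17), (27, p2, Quin, 12, 15), (27, p2, Quin, 23, 8), (27, p2, Quin, 32, 3), (27, p2, Quin, 32, 9), (27, p2, Quin, 8, 17), (38, law, Ivy, 2, 6), (38, mkt, Vic, 2, 6), (40, x3, Cal, 35, 15), (40, x3, Cal, 4, 24)}
(Student ⋈ Enroll) ⋈ Teacher (natural join on tid): {(27, cs, Eve, 12, 15, B), (27, cs, Eve, 12, 15, D), (27, cs, Eve, 32, 3, A), (27, cs, Eve, 32, 9, A), (27, cs, Eve, 8, 17, D), (27, p2, Quin, 12, 15, B), (27, p2, Quin, 12, 15, D), (27, p2, Quin, 32, 3, A), (27, p2, Quin, 32, 9, A), (27, p2, Quin, 8, 17, D), (38, law, Ivy, 2, 6, B), (38, mkt, Vic, 2, 6, B)}
Selection grade = D and sname = Eve: {(27, cs, Eve, 12, 15, D), (27, cs, Eve, 8, 17, D)}
Projecting to sname, tid: {(Eve, 12), (Eve, 8)}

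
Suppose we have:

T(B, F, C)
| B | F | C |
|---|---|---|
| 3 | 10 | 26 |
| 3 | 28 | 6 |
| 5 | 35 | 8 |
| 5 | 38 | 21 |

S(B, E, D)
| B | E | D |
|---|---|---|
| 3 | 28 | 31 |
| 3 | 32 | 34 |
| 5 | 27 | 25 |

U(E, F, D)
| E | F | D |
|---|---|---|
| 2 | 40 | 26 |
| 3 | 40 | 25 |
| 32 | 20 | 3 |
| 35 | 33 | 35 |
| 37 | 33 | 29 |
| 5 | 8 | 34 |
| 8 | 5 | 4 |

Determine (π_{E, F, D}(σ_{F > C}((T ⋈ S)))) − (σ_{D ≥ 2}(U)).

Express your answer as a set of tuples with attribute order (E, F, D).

{(27, 35, 25), (27, 38, 25), (28, 28, 31), (32, 28, 34)}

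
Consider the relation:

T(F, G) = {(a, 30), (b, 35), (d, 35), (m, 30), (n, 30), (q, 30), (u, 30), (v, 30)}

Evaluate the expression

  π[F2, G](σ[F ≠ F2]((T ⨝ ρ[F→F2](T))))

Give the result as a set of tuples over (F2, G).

{(a, 30), (b, 35), (d, 35), (m, 30), (n, 30), (q, 30), (u, 30), (v, 30)}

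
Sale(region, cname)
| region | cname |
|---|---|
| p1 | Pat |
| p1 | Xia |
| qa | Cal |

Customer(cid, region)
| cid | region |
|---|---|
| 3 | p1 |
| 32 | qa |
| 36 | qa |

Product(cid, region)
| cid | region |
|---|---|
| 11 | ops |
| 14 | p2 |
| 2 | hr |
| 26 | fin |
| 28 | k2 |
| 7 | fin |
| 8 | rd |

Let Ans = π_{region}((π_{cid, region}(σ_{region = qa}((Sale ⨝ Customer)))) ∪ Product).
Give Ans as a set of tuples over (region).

{fin, hr, k2, ops, p2, qa, rd}

Joining Sale and Customer on region yields {(p1, Pat, 3), (p1, Xia, 3), (qa, Cal, 32), (qa, Cal, 36)}.
σ[region = qa]: keep tuples satisfying region = qa → {(qa, Cal, 32), (qa, Cal, 36)}
π[cid, region]: project onto (cid, region) → {(32, qa), (36, qa)}
Set union of the two operands is {(11, ops), (14, p2), (2, hr), (26, fin), (28, k2), (32, qa), (36, qa), (7, fin), (8, rd)}.
π[region]: project onto (region) (2 duplicate(s) eliminated) → {fin, hr, k2, ops, p2, qa, rd}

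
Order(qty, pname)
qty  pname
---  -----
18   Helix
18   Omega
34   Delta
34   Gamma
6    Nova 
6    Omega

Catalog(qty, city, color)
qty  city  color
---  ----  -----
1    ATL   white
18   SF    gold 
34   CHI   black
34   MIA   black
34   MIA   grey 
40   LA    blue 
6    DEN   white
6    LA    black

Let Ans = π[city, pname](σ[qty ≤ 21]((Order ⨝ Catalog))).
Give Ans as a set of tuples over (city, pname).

{(DEN, Nova), (DEN, Omega), (LA, Nova), (LA, Omega), (SF, Helix), (SF, Omega)}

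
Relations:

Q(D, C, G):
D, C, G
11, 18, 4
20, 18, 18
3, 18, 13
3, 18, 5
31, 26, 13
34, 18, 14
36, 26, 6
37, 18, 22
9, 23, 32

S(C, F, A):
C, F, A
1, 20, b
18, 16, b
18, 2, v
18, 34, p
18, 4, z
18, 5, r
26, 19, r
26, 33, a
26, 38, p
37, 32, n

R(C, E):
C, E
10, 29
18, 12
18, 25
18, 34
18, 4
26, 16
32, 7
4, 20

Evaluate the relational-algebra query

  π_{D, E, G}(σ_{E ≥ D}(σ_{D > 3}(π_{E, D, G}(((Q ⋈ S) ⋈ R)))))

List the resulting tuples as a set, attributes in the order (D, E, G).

{(11, 12, 4), (11, 25, 4), (11, 34, 4), (20, 25, 18), (20, 34, 18), (34, 34, 14)}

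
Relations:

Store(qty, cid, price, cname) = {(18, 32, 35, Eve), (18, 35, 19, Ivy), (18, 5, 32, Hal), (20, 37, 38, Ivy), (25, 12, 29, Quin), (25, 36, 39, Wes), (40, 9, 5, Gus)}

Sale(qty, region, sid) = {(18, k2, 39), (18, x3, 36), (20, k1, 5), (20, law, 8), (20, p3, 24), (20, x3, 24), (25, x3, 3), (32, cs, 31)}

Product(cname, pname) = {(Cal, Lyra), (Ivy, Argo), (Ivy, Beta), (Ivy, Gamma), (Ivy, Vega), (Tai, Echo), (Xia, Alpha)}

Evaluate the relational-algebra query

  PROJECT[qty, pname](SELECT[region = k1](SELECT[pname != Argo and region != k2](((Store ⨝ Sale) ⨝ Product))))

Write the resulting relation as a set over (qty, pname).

{(20, Beta), (20, Gamma), (20, Vega)}

Joining Store and Sale on qty yields {(18, 32, 35, Eve, k2, 39), (18, 32, 35, Eve, x3, 36), (18, 35, 19, Ivy, k2, 39), (18, 35, 19, Ivy, x3, 36), (18, 5, 32, Hal, k2, 39), (18, 5, 32, Hal, x3, 36), (20, 37, 38, Ivy, k1, 5), (20, 37, 38, Ivy, law, 8), (20, 37, 38, Ivy, p3, 24), (20, 37, 38, Ivy, x3, 24), (25, 12, 29, Quin, x3, 3), (25, 36, 39, Wes, x3, 3)}.
Joining (Store ⨝ Sale) and Product on cname yields {(18, 35, 19, Ivy, k2, 39, Argo), (18, 35, 19, Ivy, k2, 39, Beta), (18, 35, 19, Ivy, k2, 39, Gamma), (18, 35, 19, Ivy, k2, 39, Vega), (18, 35, 19, Ivy, x3, 36, Argo), (18, 35, 19, Ivy, x3, 36, Beta), (18, 35, 19, Ivy, x3, 36, Gamma), (18, 35, 19, Ivy, x3, 36, Vega), (20, 37, 38, Ivy, k1, 5, Argo), (20, 37, 38, Ivy, k1, 5, Beta), (20, 37, 38, Ivy, k1, 5, Gamma), (20, 37, 38, Ivy, k1, 5, Vega), (20, 37, 38, Ivy, law, 8, Argo), (20, 37, 38, Ivy, law, 8, Beta), (20, 37, 38, Ivy, law, 8, Gamma), (20, 37, 38, Ivy, law, 8, Vega), (20, 37, 38, Ivy, p3, 24, Argo), (20, 37, 38, Ivy, p3, 24, Beta), (20, 37, 38, Ivy, p3, 24, Gamma), (20, 37, 38, Ivy, p3, 24, Vega), (20, 37, 38, Ivy, x3, 24, Argo), (20, 37, 38, Ivy, x3, 24, Beta), (20, 37, 38, Ivy, x3, 24, Gamma), (20, 37, 38, Ivy, x3, 24, Vega)}.
Apply σ_{pname != Argo and region != k2}; surviving tuples: {(18, 35, 19, Ivy, x3, 36, Beta), (18, 35, 19, Ivy, x3, 36, Gamma), (18, 35, 19, Ivy, x3, 36, Vega), (20, 37, 38, Ivy, k1, 5, Beta), (20, 37, 38, Ivy, k1, 5, Gamma), (20, 37, 38, Ivy, k1, 5, Vega), (20, 37, 38, Ivy, law, 8, Beta), (20, 37, 38, Ivy, law, 8, Gamma), (20, 37, 38, Ivy, law, 8, Vega), (20, 37, 38, Ivy, p3, 24, Beta), (20, 37, 38, Ivy, p3, 24, Gamma), (20, 37, 38, Ivy, p3, 24, Vega), (20, 37, 38, Ivy, x3, 24, Beta), (20, 37, 38, Ivy, x3, 24, Gamma), (20, 37, 38, Ivy, x3, 24, Vega)}
Apply σ_{region = k1}; surviving tuples: {(20, 37, 38, Ivy, k1, 5, Beta), (20, 37, 38, Ivy, k1, 5, Gamma), (20, 37, 38, Ivy, k1, 5, Vega)}
Projecting to qty, pname: {(20, Beta), (20, Gamma), (20, Vega)}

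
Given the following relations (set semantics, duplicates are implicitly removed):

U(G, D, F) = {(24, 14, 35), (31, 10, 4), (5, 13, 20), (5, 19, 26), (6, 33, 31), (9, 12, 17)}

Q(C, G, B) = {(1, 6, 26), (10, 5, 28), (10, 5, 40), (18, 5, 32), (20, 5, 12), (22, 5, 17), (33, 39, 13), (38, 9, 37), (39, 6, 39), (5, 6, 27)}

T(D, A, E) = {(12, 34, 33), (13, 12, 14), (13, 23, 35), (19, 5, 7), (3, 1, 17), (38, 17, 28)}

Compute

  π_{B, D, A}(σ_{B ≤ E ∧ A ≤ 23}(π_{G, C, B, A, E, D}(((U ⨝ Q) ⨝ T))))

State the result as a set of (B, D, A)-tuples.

{(12, 13, 12), (12, 13, 23), (17, 13, 23), (28, 13, 23), (32, 13, 23)}

U ⋈ Q (natural join on G): {(5, 13, 20, 10, 28), (5, 13, 20, 10, 40), (5, 13, 20, 18, 32), (5, 13, 20, 20, 12), (5, 13, 20, 22, 17), (5, 19, 26, 10, 28), (5, 19, 26, 10, 40), (5, 19, 26, 18, 32), (5, 19, 26, 20, 12), (5, 19, 26, 22, 17), (6, 33, 31, 1, 26), (6, 33, 31, 39, 39), (6, 33, 31, 5, 27), (9, 12, 17, 38, 37)}
(U ⨝ Q) ⋈ T (natural join on D): {(5, 13, 20, 10, 28, 12, 14), (5, 13, 20, 10, 28, 23, 35), (5, 13, 20, 10, 40, 12, 14), (5, 13, 20, 10, 40, 23, 35), (5, 13, 20, 18, 32, 12, 14), (5, 13, 20, 18, 32, 23, 35), (5, 13, 20, 20, 12, 12, 14), (5, 13, 20, 20, 12, 23, 35), (5, 13, 20, 22, 17, 12, 14), (5, 13, 20, 22, 17, 23, 35), (5, 19, 26, 10, 28, 5, 7), (5, 19, 26, 10, 40, 5, 7), (5, 19, 26, 18, 32, 5, 7), (5, 19, 26, 20, 12, 5, 7), (5, 19, 26, 22, 17, 5, 7), (9, 12, 17, 38, 37, 34, 33)}
π_{G, C, B, A, E, D} gives {(5, 10, 28, 12, 14, 13), (5, 10, 28, 23, 35, 13), (5, 10, 28, 5, 7, 19), (5, 10, 40, 12, 14, 13), (5, 10, 40, 23, 35, 13), (5, 10, 40, 5, 7, 19), (5, 18, 32, 12, 14, 13), (5, 18, 32, 23, 35, 13), (5, 18, 32, 5, 7, 19), (5, 20, 12, 12, 14, 13), (5, 20, 12, 23, 35, 13), (5, 20, 12, 5, 7, 19), (5, 22, 17, 12, 14, 13), (5, 22, 17, 23, 35, 13), (5, 22, 17, 5, 7, 19), (9, 38, 37, 34, 33, 12)}.
Selection B ≤ E ∧ A ≤ 23: {(5, 10, 28, 23, 35, 13), (5, 18, 32, 23, 35, 13), (5, 20, 12, 12, 14, 13), (5, 20, 12, 23, 35, 13), (5, 22, 17, 23, 35, 13)}
π_{B, D, A} gives {(12, 13, 12), (12, 13, 23), (17, 13, 23), (28, 13, 23), (32, 13, 23)}.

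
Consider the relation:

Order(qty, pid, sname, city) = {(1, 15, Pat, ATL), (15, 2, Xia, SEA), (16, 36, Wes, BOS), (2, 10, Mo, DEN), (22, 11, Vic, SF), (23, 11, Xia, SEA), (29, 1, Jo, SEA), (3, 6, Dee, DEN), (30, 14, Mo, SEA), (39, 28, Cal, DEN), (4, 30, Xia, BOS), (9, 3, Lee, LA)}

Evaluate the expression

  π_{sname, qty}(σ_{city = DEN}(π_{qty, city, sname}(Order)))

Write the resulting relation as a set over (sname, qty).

π_{qty, city, sname} gives {(1, ATL, Pat), (15, SEA, Xia), (16, BOS, Wes), (2, DEN, Mo), (22, SF, Vic), (23, SEA, Xia), (29, SEA, Jo), (3, DEN, Dee), (30, SEA, Mo), (39, DEN, Cal), (4, BOS, Xia), (9, LA, Lee)}.
Selection city = DEN: {(2, DEN, Mo), (3, DEN, Dee), (39, DEN, Cal)}
π_{sname, qty} gives {(Cal, 39), (Dee, 3), (Mo, 2)}.

{(Cal, 39), (Dee, 3), (Mo, 2)}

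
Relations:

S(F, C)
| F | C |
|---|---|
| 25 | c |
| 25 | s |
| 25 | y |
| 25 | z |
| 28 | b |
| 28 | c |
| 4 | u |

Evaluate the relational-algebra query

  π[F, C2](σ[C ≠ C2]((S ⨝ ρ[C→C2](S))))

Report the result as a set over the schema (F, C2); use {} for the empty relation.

ρ[C→C2]: schema becomes (F, C2); tuples unchanged.
S ⋈ ρ[C→C2](S) (natural join on F): {(25, c, c), (25, c, s), (25, c, y), (25, c, z), (25, s, c), (25, s, s), (25, s, y), (25, s, z), (25, y, c), (25, y, s), (25, y, y), (25, y, z), (25, z, c), (25, z, s), (25, z, y), (25, z, z), (28, b, b), (28, b, c), (28, c, b), (28, c, c), (4, u, u)}
Selection C ≠ C2: {(25, c, s), (25, c, y), (25, c, z), (25, s, c), (25, s, y), (25, s, z), (25, y, c), (25, y, s), (25, y, z), (25, z, c), (25, z, s), (25, z, y), (28, b, c), (28, c, b)}
Projecting to F, C2 (8 duplicate(s) eliminated): {(25, c), (25, s), (25, y), (25, z), (28, b), (28, c)}

{(25, c), (25, s), (25, y), (25, z), (28, b), (28, c)}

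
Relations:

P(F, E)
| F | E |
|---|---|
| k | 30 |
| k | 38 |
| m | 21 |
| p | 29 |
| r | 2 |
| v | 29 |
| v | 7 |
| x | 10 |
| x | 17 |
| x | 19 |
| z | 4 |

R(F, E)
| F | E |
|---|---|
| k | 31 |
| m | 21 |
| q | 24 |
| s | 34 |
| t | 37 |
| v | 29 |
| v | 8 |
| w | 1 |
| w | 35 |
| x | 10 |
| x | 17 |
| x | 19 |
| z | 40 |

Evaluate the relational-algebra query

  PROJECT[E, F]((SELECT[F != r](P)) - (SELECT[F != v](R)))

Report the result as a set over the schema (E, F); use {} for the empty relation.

Selection F != r: {(k, 30), (k, 38), (m, 21), (p, 29), (v, 29), (v, 7), (x, 10), (x, 17), (x, 19), (z, 4)}
Selection F != v: {(k, 31), (m, 21), (q, 24), (s, 34), (t, 37), (w, 1), (w, 35), (x, 10), (x, 17), (x, 19), (z, 40)}
Set difference of the two operands is {(k, 30), (k, 38), (p, 29), (v, 29), (v, 7), (z, 4)}.
Keep only column(s) E, F: {(29, p), (29, v), (30, k), (38, k), (4, z), (7, v)}

{(29, p), (29, v), (30, k), (38, k), (4, z), (7, v)}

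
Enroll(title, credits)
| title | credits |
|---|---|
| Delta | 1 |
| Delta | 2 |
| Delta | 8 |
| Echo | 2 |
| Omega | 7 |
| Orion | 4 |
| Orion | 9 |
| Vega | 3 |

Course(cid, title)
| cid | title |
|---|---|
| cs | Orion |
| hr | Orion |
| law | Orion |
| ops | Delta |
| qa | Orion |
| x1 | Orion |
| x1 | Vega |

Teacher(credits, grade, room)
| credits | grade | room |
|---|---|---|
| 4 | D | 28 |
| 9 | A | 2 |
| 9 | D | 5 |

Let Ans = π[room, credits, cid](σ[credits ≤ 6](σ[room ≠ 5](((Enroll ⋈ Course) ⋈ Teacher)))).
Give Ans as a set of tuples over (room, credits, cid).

{(28, 4, cs), (28, 4, hr), (28, 4, law), (28, 4, qa), (28, 4, x1)}

Natural join on title: {(Delta, 1, ops), (Delta, 2, ops), (Delta, 8, ops), (Orion, 4, cs), (Orion, 4, hr), (Orion, 4, law), (Orion, 4, qa), (Orion, 4, x1), (Orion, 9, cs), (Orion, 9, hr), (Orion, 9, law), (Orion, 9, qa), (Orion, 9, x1), (Vega, 3, x1)}
Natural join on credits: {(Orion, 4, cs, D, 28), (Orion, 4, hr, D, 28), (Orion, 4, law, D, 28), (Orion, 4, qa, D, 28), (Orion, 4, x1, D, 28), (Orion, 9, cs, A, 2), (Orion, 9, cs, D, 5), (Orion, 9, hr, A, 2), (Orion, 9, hr, D, 5), (Orion, 9, law, A, 2), (Orion, 9, law, D, 5), (Orion, 9, qa, A, 2), (Orion, 9, qa, D, 5), (Orion, 9, x1, A, 2), (Orion, 9, x1, D, 5)}
Apply σ_{room ≠ 5}; surviving tuples: {(Orion, 4, cs, D, 28), (Orion, 4, hr, D, 28), (Orion, 4, law, D, 28), (Orion, 4, qa, D, 28), (Orion, 4, x1, D, 28), (Orion, 9, cs, A, 2), (Orion, 9, hr, A, 2), (Orion, 9, law, A, 2), (Orion, 9, qa, A, 2), (Orion, 9, x1, A, 2)}
Apply σ_{credits ≤ 6}; surviving tuples: {(Orion, 4, cs, D, 28), (Orion, 4, hr, D, 28), (Orion, 4, law, D, 28), (Orion, 4, qa, D, 28), (Orion, 4, x1, D, 28)}
Projecting to room, credits, cid: {(28, 4, cs), (28, 4, hr), (28, 4, law), (28, 4, qa), (28, 4, x1)}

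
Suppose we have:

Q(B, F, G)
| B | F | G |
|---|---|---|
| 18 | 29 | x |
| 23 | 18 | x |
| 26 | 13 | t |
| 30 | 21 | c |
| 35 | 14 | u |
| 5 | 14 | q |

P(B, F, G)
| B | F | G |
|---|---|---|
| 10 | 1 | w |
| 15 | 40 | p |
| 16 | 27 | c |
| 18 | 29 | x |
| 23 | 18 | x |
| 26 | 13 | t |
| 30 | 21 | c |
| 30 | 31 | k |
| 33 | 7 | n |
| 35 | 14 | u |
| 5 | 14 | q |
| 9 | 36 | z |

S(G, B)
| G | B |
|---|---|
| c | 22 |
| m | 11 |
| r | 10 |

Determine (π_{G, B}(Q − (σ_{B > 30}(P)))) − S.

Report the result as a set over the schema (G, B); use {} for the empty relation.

Apply σ_{B > 30}; surviving tuples: {(33, 7, n), (35, 14, u)}
Difference: {(18, 29, x), (23, 18, x), (26, 13, t), (30, 21, c), (35, 14, u), (5, 14, q)} with {(33, 7, n), (35, 14, u)} → {(18, 29, x), (23, 18, x), (26, 13, t), (30, 21, c), (5, 14, q)}
Projecting to G, B: {(c, 30), (q, 5), (t, 26), (x, 18), (x, 23)}
Difference: {(c, 30), (q, 5), (t, 26), (x, 18), (x, 23)} with {(c, 22), (m, 11), (r, 10)} → {(c, 30), (q, 5), (t, 26), (x, 18), (x, 23)}

{(c, 30), (q, 5), (t, 26), (x, 18), (x, 23)}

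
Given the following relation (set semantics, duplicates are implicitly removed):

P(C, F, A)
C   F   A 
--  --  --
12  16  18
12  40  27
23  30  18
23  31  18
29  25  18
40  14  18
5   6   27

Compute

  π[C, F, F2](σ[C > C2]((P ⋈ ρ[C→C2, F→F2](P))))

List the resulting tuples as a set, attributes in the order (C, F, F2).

{(12, 40, 6), (23, 30, 16), (23, 31, 16), (29, 25, 16), (29, 25, 30), (29, 25, 31), (40, 14, 16), (40, 14, 25), (40, 14, 30), (40, 14, 31)}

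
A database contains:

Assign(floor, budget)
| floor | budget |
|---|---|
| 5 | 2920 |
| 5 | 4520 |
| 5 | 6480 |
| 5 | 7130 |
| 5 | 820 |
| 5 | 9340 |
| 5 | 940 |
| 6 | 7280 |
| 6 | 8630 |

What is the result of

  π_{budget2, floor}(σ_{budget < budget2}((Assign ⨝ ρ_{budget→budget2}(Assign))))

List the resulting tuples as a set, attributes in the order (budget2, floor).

ρ[budget→budget2]: schema becomes (floor, budget2); tuples unchanged.
Joining Assign and ρ_{budget→budget2}(Assign) on floor yields {(5, 2920, 2920), (5, 2920, 4520), (5, 2920, 6480), (5, 2920, 7130), (5, 2920, 820), (5, 2920, 9340), (5, 2920, 940), (5, 4520, 2920), (5, 4520, 4520), (5, 4520, 6480), (5, 4520, 7130), (5, 4520, 820), (5, 4520, 9340), (5, 4520, 940), (5, 6480, 2920), (5, 6480, 4520), (5, 6480, 6480), (5, 6480, 7130), (5, 6480, 820), (5, 6480, 9340), (5, 6480, 940), (5, 7130, 2920), (5, 7130, 4520), (5, 7130, 6480), (5, 7130, 7130), (5, 7130, 820), (5, 7130, 9340), (5, 7130, 940), (5, 820, 2920), (5, 820, 4520), (5, 820, 6480), (5, 820, 7130), (5, 820, 820), (5, 820, 9340), (5, 820, 940), (5, 9340, 2920), (5, 9340, 4520), (5, 9340, 6480), (5, 9340, 7130), (5, 9340, 820), (5, 9340, 9340), (5, 9340, 940), (5, 940, 2920), (5, 940, 4520), (5, 940, 6480), (5, 940, 7130), (5, 940, 820), (5, 940, 9340), (5, 940, 940), (6, 7280, 7280), (6, 7280, 8630), (6, 8630, 7280), (6, 8630, 8630)}.
Filtering on budget < budget2 leaves {(5, 2920, 4520), (5, 2920, 6480), (5, 2920, 7130), (5, 2920, 9340), (5, 4520, 6480), (5, 4520, 7130), (5, 4520, 9340), (5, 6480, 7130), (5, 6480, 9340), (5, 7130, 9340), (5, 820, 2920), (5, 820, 4520), (5, 820, 6480), (5, 820, 7130), (5, 820, 9340), (5, 820, 940), (5, 940, 2920), (5, 940, 4520), (5, 940, 6480), (5, 940, 7130), (5, 940, 9340), (6, 7280, 8630)}.
Projecting to budget2, floor (15 duplicate(s) eliminated): {(2920, 5), (4520, 5), (6480, 5), (7130, 5), (8630, 6), (9340, 5), (940, 5)}

{(2920, 5), (4520, 5), (6480, 5), (7130, 5), (8630, 6), (9340, 5), (940, 5)}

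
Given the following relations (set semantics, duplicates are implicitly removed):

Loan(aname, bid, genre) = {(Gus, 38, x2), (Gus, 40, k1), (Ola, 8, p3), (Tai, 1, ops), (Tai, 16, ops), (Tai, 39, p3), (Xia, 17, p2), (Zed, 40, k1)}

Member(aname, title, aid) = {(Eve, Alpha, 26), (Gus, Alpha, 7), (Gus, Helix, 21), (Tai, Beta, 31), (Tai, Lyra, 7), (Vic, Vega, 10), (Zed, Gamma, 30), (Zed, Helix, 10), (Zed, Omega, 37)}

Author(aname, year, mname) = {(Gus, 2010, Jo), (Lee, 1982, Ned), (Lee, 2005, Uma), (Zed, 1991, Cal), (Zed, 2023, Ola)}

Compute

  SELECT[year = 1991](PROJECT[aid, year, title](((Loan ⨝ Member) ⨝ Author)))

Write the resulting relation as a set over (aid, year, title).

Loan ⋈ Member (natural join on aname): {(Gus, 38, x2, Alpha, 7), (Gus, 38, x2, Helix, 21), (Gus, 40, k1, Alpha, 7), (Gus, 40, k1, Helix, 21), (Tai, 1, ops, Beta, 31), (Tai, 1, ops, Lyra, 7), (Tai, 16, ops, Beta, 31), (Tai, 16, ops, Lyra, 7), (Tai, 39, p3, Beta, 31), (Tai, 39, p3, Lyra, 7), (Zed, 40, k1, Gamma, 30), (Zed, 40, k1, Helix, 10), (Zed, 40, k1, Omega, 37)}
(Loan ⨝ Member) ⋈ Author (natural join on aname): {(Gus, 38, x2, Alpha, 7, 2010, Jo), (Gus, 38, x2, Helix, 21, 2010, Jo), (Gus, 40, k1, Alpha, 7, 2010, Jo), (Gus, 40, k1, Helix, 21, 2010, Jo), (Zed, 40, k1, Gamma, 30, 1991, Cal), (Zed, 40, k1, Gamma, 30, 2023, Ola), (Zed, 40, k1, Helix, 10, 1991, Cal), (Zed, 40, k1, Helix, 10, 2023, Ola), (Zed, 40, k1, Omega, 37, 1991, Cal), (Zed, 40, k1, Omega, 37, 2023, Ola)}
Keep only column(s) aid, year, title (2 duplicate(s) eliminated): {(10, 1991, Helix), (10, 2023, Helix), (21, 2010, Helix), (30, 1991, Gamma), (30, 2023, Gamma), (37, 1991, Omega), (37, 2023, Omega), (7, 2010, Alpha)}
σ[year = 1991]: keep tuples satisfying year = 1991 → {(10, 1991, Helix), (30, 1991, Gamma), (37, 1991, Omega)}

{(10, 1991, Helix), (30, 1991, Gamma), (37, 1991, Omega)}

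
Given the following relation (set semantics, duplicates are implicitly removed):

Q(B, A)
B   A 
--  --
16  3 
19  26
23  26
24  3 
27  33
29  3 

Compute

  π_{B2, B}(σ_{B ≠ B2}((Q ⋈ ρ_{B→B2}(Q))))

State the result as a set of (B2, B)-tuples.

ρ[B→B2]: schema becomes (B2, A); tuples unchanged.
Q ⋈ ρ_{B→B2}(Q) (natural join on A): {(16, 3, 16), (16, 3, 24), (16, 3, 29), (19, 26, 19), (19, 26, 23), (23, 26, 19), (23, 26, 23), (24, 3, 16), (24, 3, 24), (24, 3, 29), (27, 33, 27), (29, 3, 16), (29, 3, 24), (29, 3, 29)}
Selection B ≠ B2: {(16, 3, 24), (16, 3, 29), (19, 26, 23), (23, 26, 19), (24, 3, 16), (24, 3, 29), (29, 3, 16), (29, 3, 24)}
Keep only column(s) B2, B: {(16, 24), (16, 29), (19, 23), (23, 19), (24, 16), (24, 29), (29, 16), (29, 24)}

{(16, 24), (16, 29), (19, 23), (23, 19), (24, 16), (24, 29), (29, 16), (29, 24)}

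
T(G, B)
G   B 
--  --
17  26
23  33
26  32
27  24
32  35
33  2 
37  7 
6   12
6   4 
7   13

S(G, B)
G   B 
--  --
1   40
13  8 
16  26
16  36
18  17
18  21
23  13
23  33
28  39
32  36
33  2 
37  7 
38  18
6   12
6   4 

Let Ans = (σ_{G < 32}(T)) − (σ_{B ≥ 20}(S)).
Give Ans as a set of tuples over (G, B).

{(17, 26), (26, 32), (27, 24), (6, 12), (6, 4), (7, 13)}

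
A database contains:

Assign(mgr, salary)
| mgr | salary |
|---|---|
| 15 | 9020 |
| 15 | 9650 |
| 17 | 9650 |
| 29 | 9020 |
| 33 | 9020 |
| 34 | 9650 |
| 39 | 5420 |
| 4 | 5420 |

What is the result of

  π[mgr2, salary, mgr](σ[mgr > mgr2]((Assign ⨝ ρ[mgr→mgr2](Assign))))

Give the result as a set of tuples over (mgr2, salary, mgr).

ρ[mgr→mgr2]: schema becomes (mgr2, salary); tuples unchanged.
Natural join on salary: {(15, 9020, 15), (15, 9020, 29), (15, 9020, 33), (15, 9650, 15), (15, 9650, 17), (15, 9650, 34), (17, 9650, 15), (17, 9650, 17), (17, 9650, 34), (29, 9020, 15), (29, 9020, 29), (29, 9020, 33), (33, 9020, 15), (33, 9020, 29), (33, 9020, 33), (34, 9650, 15), (34, 9650, 17), (34, 9650, 34), (39, 5420, 39), (39, 5420, 4), (4, 5420, 39), (4, 5420, 4)}
Apply σ_{mgr > mgr2}; surviving tuples: {(17, 9650, 15), (29, 9020, 15), (33, 9020, 15), (33, 9020, 29), (34, 9650, 15), (34, 9650, 17), (39, 5420, 4)}
π_{mgr2, salary, mgr} gives {(15, 9020, 29), (15, 9020, 33), (15, 9650, 17), (15, 9650, 34), (17, 9650, 34), (29, 9020, 33), (4, 5420, 39)}.

{(15, 9020, 29), (15, 9020, 33), (15, 9650, 17), (15, 9650, 34), (17, 9650, 34), (29, 9020, 33), (4, 5420, 39)}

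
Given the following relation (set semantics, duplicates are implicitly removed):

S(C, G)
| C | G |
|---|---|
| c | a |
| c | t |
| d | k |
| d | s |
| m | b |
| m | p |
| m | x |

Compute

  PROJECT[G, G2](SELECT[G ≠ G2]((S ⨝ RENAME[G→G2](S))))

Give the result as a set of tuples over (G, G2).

ρ[G→G2]: schema becomes (C, G2); tuples unchanged.
Joining S and RENAME[G→G2](S) on C yields {(c, a, a), (c, a, t), (c, t, a), (c, t, t), (d, k, k), (d, k, s), (d, s, k), (d, s, s), (m, b, b), (m, b, p), (m, b, x), (m, p, b), (m, p, p), (m, p, x), (m, x, b), (m, x, p), (m, x, x)}.
σ[G ≠ G2]: keep tuples satisfying G ≠ G2 → {(c, a, t), (c, t, a), (d, k, s), (d, s, k), (m, b, p), (m, b, x), (m, p, b), (m, p, x), (m, x, b), (m, x, p)}
π_{G, G2} gives {(a, t), (b, p), (b, x), (k, s), (p, b), (p, x), (s, k), (t, a), (x, b), (x, p)}.

{(a, t), (b, p), (b, x), (k, s), (p, b), (p, x), (s, k), (t, a), (x, b), (x, p)}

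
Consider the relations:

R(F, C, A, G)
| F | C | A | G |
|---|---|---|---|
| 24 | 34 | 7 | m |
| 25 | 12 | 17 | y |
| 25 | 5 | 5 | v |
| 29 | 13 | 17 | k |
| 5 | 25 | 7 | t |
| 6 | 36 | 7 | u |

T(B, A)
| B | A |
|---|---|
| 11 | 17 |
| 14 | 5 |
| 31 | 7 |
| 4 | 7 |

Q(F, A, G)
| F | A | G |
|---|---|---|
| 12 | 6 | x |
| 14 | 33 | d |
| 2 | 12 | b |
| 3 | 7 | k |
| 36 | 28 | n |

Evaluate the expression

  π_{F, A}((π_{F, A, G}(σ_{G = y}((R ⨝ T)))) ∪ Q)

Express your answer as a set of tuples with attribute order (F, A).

{(12, 6), (14, 33), (2, 12), (25, 17), (3, 7), (36, 28)}

Joining R and T on A yields {(24, 34, 7, m, 31), (24, 34, 7, m, 4), (25, 12, 17, y, 11), (25, 5, 5, v, 14), (29, 13, 17, k, 11), (5, 25, 7, t, 31), (5, 25, 7, t, 4), (6, 36, 7, u, 31), (6, 36, 7, u, 4)}.
Filtering on G = y leaves {(25, 12, 17, y, 11)}.
Keep only column(s) F, A, G: {(25, 17, y)}
Taking the union: {(12, 6, x), (14, 33, d), (2, 12, b), (25, 17, y), (3, 7, k), (36, 28, n)}
Keep only column(s) F, A: {(12, 6), (14, 33), (2, 12), (25, 17), (3, 7), (36, 28)}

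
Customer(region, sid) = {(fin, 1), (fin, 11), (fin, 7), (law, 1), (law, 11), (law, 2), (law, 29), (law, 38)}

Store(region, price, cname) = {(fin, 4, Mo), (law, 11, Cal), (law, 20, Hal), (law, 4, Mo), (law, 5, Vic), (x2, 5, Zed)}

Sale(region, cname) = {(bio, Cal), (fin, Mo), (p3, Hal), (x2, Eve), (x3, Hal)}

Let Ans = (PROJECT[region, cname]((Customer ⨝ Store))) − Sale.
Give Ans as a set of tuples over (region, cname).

{(law, Cal), (law, Hal), (law, Mo), (law, Vic)}

Customer ⋈ Store (natural join on region): {(fin, 1, 4, Mo), (fin, 11, 4, Mo), (fin, 7, 4, Mo), (law, 1, 11, Cal), (law, 1, 20, Hal), (law, 1, 4, Mo), (law, 1, 5, Vic), (law, 11, 11, Cal), (law, 11, 20, Hal), (law, 11, 4, Mo), (law, 11, 5, Vic), (law, 2, 11, Cal), (law, 2, 20, Hal), (law, 2, 4, Mo), (law, 2, 5, Vic), (law, 29, 11, Cal), (law, 29, 20, Hal), (law, 29, 4, Mo), (law, 29, 5, Vic), (law, 38, 11, Cal), (law, 38, 20, Hal), (law, 38, 4, Mo), (law, 38, 5, Vic)}
Keep only column(s) region, cname (18 duplicate(s) eliminated): {(fin, Mo), (law, Cal), (law, Hal), (law, Mo), (law, Vic)}
Taking the difference: {(law, Cal), (law, Hal), (law, Mo), (law, Vic)}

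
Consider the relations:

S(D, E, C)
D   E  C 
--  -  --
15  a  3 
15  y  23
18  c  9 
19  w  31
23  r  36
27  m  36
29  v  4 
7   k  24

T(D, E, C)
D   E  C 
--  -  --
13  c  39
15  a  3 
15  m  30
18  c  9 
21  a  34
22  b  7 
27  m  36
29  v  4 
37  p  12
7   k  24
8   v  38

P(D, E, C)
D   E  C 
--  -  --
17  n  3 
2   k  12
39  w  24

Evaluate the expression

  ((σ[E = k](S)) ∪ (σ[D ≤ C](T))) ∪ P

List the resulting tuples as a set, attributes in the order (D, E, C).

{(13, c, 39), (15, m, 30), (17, n, 3), (2, k, 12), (21, a, 34), (27, m, 36), (39, w, 24), (7, k, 24), (8, v, 38)}

Selection E = k: {(7, k, 24)}
Selection D ≤ C: {(13, c, 39), (15, m, 30), (21, a, 34), (27, m, 36), (7, k, 24), (8, v, 38)}
Set union of the two operands is {(13, c, 39), (15, m, 30), (21, a, 34), (27, m, 36), (7, k, 24), (8, v, 38)}.
Set union of the two operands is {(13, c, 39), (15, m, 30), (17, n, 3), (2, k, 12), (21, a, 34), (27, m, 36), (39, w, 24), (7, k, 24), (8, v, 38)}.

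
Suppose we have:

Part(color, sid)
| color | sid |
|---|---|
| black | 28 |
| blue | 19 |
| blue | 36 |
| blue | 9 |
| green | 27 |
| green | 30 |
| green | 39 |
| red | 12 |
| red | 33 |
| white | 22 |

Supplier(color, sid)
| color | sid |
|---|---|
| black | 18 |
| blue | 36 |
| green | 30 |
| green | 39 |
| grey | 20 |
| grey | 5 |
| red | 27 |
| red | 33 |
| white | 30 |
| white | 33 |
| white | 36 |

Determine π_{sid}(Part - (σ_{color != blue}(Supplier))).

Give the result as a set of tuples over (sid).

Apply σ_{color != blue}; surviving tuples: {(black, 18), (green, 30), (green, 39), (grey, 20), (grey, 5), (red, 27), (red, 33), (white, 30), (white, 33), (white, 36)}
Difference: {(black, 28), (blue, 19), (blue, 36), (blue, 9), (green, 27), (green, 30), (green, 39), (red, 12), (red, 33), (white, 22)} with {(black, 18), (green, 30), (green, 39), (grey, 20), (grey, 5), (red, 27), (red, 33), (white, 30), (white, 33), (white, 36)} → {(black, 28), (blue, 19), (blue, 36), (blue, 9), (green, 27), (red, 12), (white, 22)}
Keep only column(s) sid: {12, 19, 22, 27, 28, 36, 9}

{12, 19, 22, 27, 28, 36, 9}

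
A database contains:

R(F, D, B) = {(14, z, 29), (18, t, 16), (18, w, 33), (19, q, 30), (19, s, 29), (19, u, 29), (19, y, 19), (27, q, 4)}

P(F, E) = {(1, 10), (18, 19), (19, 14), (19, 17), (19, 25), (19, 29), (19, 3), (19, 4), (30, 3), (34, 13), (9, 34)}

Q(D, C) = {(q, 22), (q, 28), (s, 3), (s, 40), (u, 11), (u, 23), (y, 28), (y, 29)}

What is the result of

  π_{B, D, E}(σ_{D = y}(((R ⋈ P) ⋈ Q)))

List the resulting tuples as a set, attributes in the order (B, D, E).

R ⋈ P (natural join on F): {(18, t, 16, 19), (18, w, 33, 19), (19, q, 30, 14), (19, q, 30, 17), (19, q, 30, 25), (19, q, 30, 29), (19, q, 30, 3), (19, q, 30, 4), (19, s, 29, 14), (19, s, 29, 17), (19, s, 29, 25), (19, s, 29, 29), (19, s, 29, 3), (19, s, 29, 4), (19, u, 29, 14), (19, u, 29, 17), (19, u, 29, 25), (19, u, 29, 29), (19, u, 29, 3), (19, u, 29, 4), (19, y, 19, 14), (19, y, 19, 17), (19, y, 19, 25), (19, y, 19, 29), (19, y, 19, 3), (19, y, 19, 4)}
(R ⋈ P) ⋈ Q (natural join on D): {(19, q, 30, 14, 22), (19, q, 30, 14, 28), (19, q, 30, 17, 22), (19, q, 30, 17, 28), (19, q, 30, 25, 22), (19, q, 30, 25, 28), (19, q, 30, 29, 22), (19, q, 30, 29, 28), (19, q, 30, 3, 22), (19, q, 30, 3, 28), (19, q, 30, 4, 22), (19, q, 30, 4, 28), (19, s, 29, 14, 3), (19, s, 29, 14, 40), (19, s, 29, 17, 3), (19, s, 29, 17, 40), (19, s, 29, 25, 3), (19, s, 29, 25, 40), (19, s, 29, 29, 3), (19, s, 29, 29, 40), (19, s, 29, 3, 3), (19, s, 29, 3, 40), (19, s, 29, 4, 3), (19, s, 29, 4, 40), (19, u, 29, 14, 11), (19, u, 29, 14, 23), (19, u, 29, 17, 11), (19, u, 29, 17, 23), (19, u, 29, 25, 11), (19, u, 29, 25, 23), (19, u, 29, 29, 11), (19, u, 29, 29, 23), (19, u, 29, 3, 11), (19, u, 29, 3, 23), (19, u, 29, 4, 11), (19, u, 29, 4, 23), (19, y, 19, 14, 28), (19, y, 19, 14, 29), (19, y, 19, 17, 28), (19, y, 19, 17, 29), (19, y, 19, 25, 28), (19, y, 19, 25, 29), (19, y, 19, 29, 28), (19, y, 19, 29, 29), (19, y, 19, 3, 28), (19, y, 19, 3, 29), (19, y, 19, 4, 28), (19, y, 19, 4, 29)}
Filtering on D = y leaves {(19, y, 19, 14, 28), (19, y, 19, 14, 29), (19, y, 19, 17, 28), (19, y, 19, 17, 29), (19, y, 19, 25, 28), (19, y, 19, 25, 29), (19, y, 19, 29, 28), (19, y, 19, 29, 29), (19, y, 19, 3, 28), (19, y, 19, 3, 29), (19, y, 19, 4, 28), (19, y, 19, 4, 29)}.
π[B, D, E]: project onto (B, D, E) (6 duplicate(s) eliminated) → {(19, y, 14), (19, y, 17), (19, y, 25), (19, y, 29), (19, y, 3), (19, y, 4)}

{(19, y, 14), (19, y, 17), (19, y, 25), (19, y, 29), (19, y, 3), (19, y, 4)}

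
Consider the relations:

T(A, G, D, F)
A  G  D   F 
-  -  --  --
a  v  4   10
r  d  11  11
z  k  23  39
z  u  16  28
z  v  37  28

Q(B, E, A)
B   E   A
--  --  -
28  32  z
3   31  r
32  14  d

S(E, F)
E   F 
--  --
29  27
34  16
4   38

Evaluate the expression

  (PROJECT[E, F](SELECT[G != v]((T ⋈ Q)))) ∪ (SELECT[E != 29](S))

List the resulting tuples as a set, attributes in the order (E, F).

{(31, 11), (32, 28), (32, 39), (34, 16), (4, 38)}

T ⋈ Q (natural join on A): {(r, d, 11, 11, 3, 31), (z, k, 23, 39, 28, 32), (z, u, 16, 28, 28, 32), (z, v, 37, 28, 28, 32)}
Selection G != v: {(r, d, 11, 11, 3, 31), (z, k, 23, 39, 28, 32), (z, u, 16, 28, 28, 32)}
Keep only column(s) E, F: {(31, 11), (32, 28), (32, 39)}
Selection E != 29: {(34, 16), (4, 38)}
Union: {(31, 11), (32, 28), (32, 39)} with {(34, 16), (4, 38)} → {(31, 11), (32, 28), (32, 39), (34, 16), (4, 38)}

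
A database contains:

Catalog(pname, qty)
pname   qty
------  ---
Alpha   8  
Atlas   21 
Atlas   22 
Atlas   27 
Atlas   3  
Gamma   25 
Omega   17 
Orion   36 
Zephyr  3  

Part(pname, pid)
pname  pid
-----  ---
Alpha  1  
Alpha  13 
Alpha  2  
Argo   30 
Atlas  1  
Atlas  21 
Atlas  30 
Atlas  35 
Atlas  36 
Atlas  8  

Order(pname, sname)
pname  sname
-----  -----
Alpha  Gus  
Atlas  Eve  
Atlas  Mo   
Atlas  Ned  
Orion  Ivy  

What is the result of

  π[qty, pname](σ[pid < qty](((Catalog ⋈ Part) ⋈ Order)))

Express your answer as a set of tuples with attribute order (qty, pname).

{(21, Atlas), (22, Atlas), (27, Atlas), (3, Atlas), (8, Alpha)}

Joining Catalog and Part on pname yields {(Alpha, 8, 1), (Alpha, 8, 13), (Alpha, 8, 2), (Atlas, 21, 1), (Atlas, 21, 21), (Atlas, 21, 30), (Atlas, 21, 35), (Atlas, 21, 36), (Atlas, 21, 8), (Atlas, 22, 1), (Atlas, 22, 21), (Atlas, 22, 30), (Atlas, 22, 35), (Atlas, 22, 36), (Atlas, 22, 8), (Atlas, 27, 1), (Atlas, 27, 21), (Atlas, 27, 30), (Atlas, 27, 35), (Atlas, 27, 36), (Atlas, 27, 8), (Atlas, 3, 1), (Atlas, 3, 21), (Atlas, 3, 30), (Atlas, 3, 35), (Atlas, 3, 36), (Atlas, 3, 8)}.
Joining (Catalog ⋈ Part) and Order on pname yields {(Alpha, 8, 1, Gus), (Alpha, 8, 13, Gus), (Alpha, 8, 2, Gus), (Atlas, 21, 1, Eve), (Atlas, 21, 1, Mo), (Atlas, 21, 1, Ned), (Atlas, 21, 21, Eve), (Atlas, 21, 21, Mo), (Atlas, 21, 21, Ned), (Atlas, 21, 30, Eve), (Atlas, 21, 30, Mo), (Atlas, 21, 30, Ned), (Atlas, 21, 35, Eve), (Atlas, 21, 35, Mo), (Atlas, 21, 35, Ned), (Atlas, 21, 36, Eve), (Atlas, 21, 36, Mo), (Atlas, 21, 36, Ned), (Atlas, 21, 8, Eve), (Atlas, 21, 8, Mo), (Atlas, 21, 8, Ned), (Atlas, 22, 1, Eve), (Atlas, 22, 1, Mo), (Atlas, 22, 1, Ned), (Atlas, 22, 21, Eve), (Atlas, 22, 21, Mo), (Atlas, 22, 21, Ned), (Atlas, 22, 30, Eve), (Atlas, 22, 30, Mo), (Atlas, 22, 30, Ned), (Atlas, 22, 35, Eve), (Atlas, 22, 35, Mo), (Atlas, 22, 35, Ned), (Atlas, 22, 36, Eve), (Atlas, 22, 36, Mo), (Atlas, 22, 36, Ned), (Atlas, 22, 8, Eve), (Atlas, 22, 8, Mo), (Atlas, 22, 8, Ned), (Atlas, 27, 1, Eve), (Atlas, 27, 1, Mo), (Atlas, 27, 1, Ned), (Atlas, 27, 21, Eve), (Atlas, 27, 21, Mo), (Atlas, 27, 21, Ned), (Atlas, 27, 30, Eve), (Atlas, 27, 30, Mo), (Atlas, 27, 30, Ned), (Atlas, 27, 35, Eve), (Atlas, 27, 35, Mo), (Atlas, 27, 35, Ned), (Atlas, 27, 36, Eve), (Atlas, 27, 36, Mo), (Atlas, 27, 36, Ned), (Atlas, 27, 8, Eve), (Atlas, 27, 8, Mo), (Atlas, 27, 8, Ned), (Atlas, 3, 1, Eve), (Atlas, 3, 1, Mo), (Atlas, 3, 1, Ned), (Atlas, 3, 21, Eve), (Atlas, 3, 21, Mo), (Atlas, 3, 21, Ned), (Atlas, 3, 30, Eve), (Atlas, 3, 30, Mo), (Atlas, 3, 30, Ned), (Atlas, 3, 35, Eve), (Atlas, 3, 35, Mo), (Atlas, 3, 35, Ned), (Atlas, 3, 36, Eve), (Atlas, 3, 36, Mo), (Atlas, 3, 36, Ned), (Atlas, 3, 8, Eve), (Atlas, 3, 8, Mo), (Atlas, 3, 8, Ned)}.
Selection pid < qty: {(Alpha, 8, 1, Gus), (Alpha, 8, 2, Gus), (Atlas, 21, 1, Eve), (Atlas, 21, 1, Mo), (Atlas, 21, 1, Ned), (Atlas, 21, 8, Eve), (Atlas, 21, 8, Mo), (Atlas, 21, 8, Ned), (Atlas, 22, 1, Eve), (Atlas, 22, 1, Mo), (Atlas, 22, 1, Ned), (Atlas, 22, 21, Eve), (Atlas, 22, 21, Mo), (Atlas, 22, 21, Ned), (Atlas, 22, 8, Eve), (Atlas, 22, 8, Mo), (Atlas, 22, 8, Ned), (Atlas, 27, 1, Eve), (Atlas, 27, 1, Mo), (Atlas, 27, 1, Ned), (Atlas, 27, 21, Eve), (Atlas, 27, 21, Mo), (Atlas, 27, 21, Ned), (Atlas, 27, 8, Eve), (Atlas, 27, 8, Mo), (Atlas, 27, 8, Ned), (Atlas, 3, 1, Eve), (Atlas, 3, 1, Mo), (Atlas, 3, 1, Ned)}
Projecting to qty, pname (24 duplicate(s) eliminated): {(21, Atlas), (22, Atlas), (27, Atlas), (3, Atlas), (8, Alpha)}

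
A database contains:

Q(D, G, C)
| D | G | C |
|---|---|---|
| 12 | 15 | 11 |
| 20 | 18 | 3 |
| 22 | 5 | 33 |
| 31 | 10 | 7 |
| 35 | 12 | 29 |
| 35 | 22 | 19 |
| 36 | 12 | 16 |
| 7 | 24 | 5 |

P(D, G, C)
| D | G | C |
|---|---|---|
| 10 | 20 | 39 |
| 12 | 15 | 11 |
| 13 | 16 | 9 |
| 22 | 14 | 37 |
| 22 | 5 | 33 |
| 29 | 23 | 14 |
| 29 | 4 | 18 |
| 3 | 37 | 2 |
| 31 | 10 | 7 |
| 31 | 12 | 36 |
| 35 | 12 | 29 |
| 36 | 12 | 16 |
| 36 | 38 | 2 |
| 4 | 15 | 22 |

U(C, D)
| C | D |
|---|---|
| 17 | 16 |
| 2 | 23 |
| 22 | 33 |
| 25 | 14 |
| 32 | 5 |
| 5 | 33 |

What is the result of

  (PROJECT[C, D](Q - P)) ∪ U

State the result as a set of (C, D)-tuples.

{(17, 16), (19, 35), (2, 23), (22, 33), (25, 14), (3, 20), (32, 5), (5, 33), (5, 7)}

Set difference of the two operands is {(20, 18, 3), (35, 22, 19), (7, 24, 5)}.
Projecting to C, D: {(19, 35), (3, 20), (5, 7)}
Set union of the two operands is {(17, 16), (19, 35), (2, 23), (22, 33), (25, 14), (3, 20), (32, 5), (5, 33), (5, 7)}.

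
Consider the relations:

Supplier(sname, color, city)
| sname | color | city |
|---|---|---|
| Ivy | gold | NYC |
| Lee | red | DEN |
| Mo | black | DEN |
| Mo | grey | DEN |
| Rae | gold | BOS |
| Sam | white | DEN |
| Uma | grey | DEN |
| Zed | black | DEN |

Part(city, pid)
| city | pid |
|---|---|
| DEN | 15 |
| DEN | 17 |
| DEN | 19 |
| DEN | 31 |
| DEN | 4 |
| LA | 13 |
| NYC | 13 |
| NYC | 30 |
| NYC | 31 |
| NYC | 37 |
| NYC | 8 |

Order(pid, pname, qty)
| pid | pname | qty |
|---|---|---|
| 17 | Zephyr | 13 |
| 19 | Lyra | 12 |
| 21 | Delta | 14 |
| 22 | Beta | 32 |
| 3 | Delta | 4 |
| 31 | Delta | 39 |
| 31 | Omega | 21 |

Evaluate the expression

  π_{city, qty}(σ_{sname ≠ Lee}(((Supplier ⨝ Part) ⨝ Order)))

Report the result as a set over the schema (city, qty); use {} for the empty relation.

Joining Supplier and Part on city yields {(Ivy, gold, NYC, 13), (Ivy, gold, NYC, 30), (Ivy, gold, NYC, 31), (Ivy, gold, NYC, 37), (Ivy, gold, NYC, 8), (Lee, red, DEN, 15), (Lee, red, DEN, 17), (Lee, red, DEN, 19), (Lee, red, DEN, 31), (Lee, red, DEN, 4), (Mo, black, DEN, 15), (Mo, black, DEN, 17), (Mo, black, DEN, 19), (Mo, black, DEN, 31), (Mo, black, DEN, 4), (Mo, grey, DEN, 15), (Mo, grey, DEN, 17), (Mo, grey, DEN, 19), (Mo, grey, DEN, 31), (Mo, grey, DEN, 4), (Sam, white, DEN, 15), (Sam, white, DEN, 17), (Sam, white, DEN, 19), (Sam, white, DEN, 31), (Sam, white, DEN, 4), (Uma, grey, DEN, 15), (Uma, grey, DEN, 17), (Uma, grey, DEN, 19), (Uma, grey, DEN, 31), (Uma, grey, DEN, 4), (Zed, black, DEN, 15), (Zed, black, DEN, 17), (Zed, black, DEN, 19), (Zed, black, DEN, 31), (Zed, black, DEN, 4)}.
Joining (Supplier ⨝ Part) and Order on pid yields {(Ivy, gold, NYC, 31, Delta, 39), (Ivy, gold, NYC, 31, Omega, 21), (Lee, red, DEN, 17, Zephyr, 13), (Lee, red, DEN, 19, Lyra, 12), (Lee, red, DEN, 31, Delta, 39), (Lee, red, DEN, 31, Omega, 21), (Mo, black, DEN, 17, Zephyr, 13), (Mo, black, DEN, 19, Lyra, 12), (Mo, black, DEN, 31, Delta, 39), (Mo, black, DEN, 31, Omega, 21), (Mo, grey, DEN, 17, Zephyr, 13), (Mo, grey, DEN, 19, Lyra, 12), (Mo, grey, DEN, 31, Delta, 39), (Mo, grey, DEN, 31, Omega, 21), (Sam, white, DEN, 17, Zephyr, 13), (Sam, white, DEN, 19, Lyra, 12), (Sam, white, DEN, 31, Delta, 39), (Sam, white, DEN, 31, Omega, 21), (Uma, grey, DEN, 17, Zephyr, 13), (Uma, grey, DEN, 19, Lyra, 12), (Uma, grey, DEN, 31, Delta, 39), (Uma, grey, DEN, 31, Omega, 21), (Zed, black, DEN, 17, Zephyr, 13), (Zed, black, DEN, 19, Lyra, 12), (Zed, black, DEN, 31, Delta, 39), (Zed, black, DEN, 31, Omega, 21)}.
Selection sname ≠ Lee: {(Ivy, gold, NYC, 31, Delta, 39), (Ivy, gold, NYC, 31, Omega, 21), (Mo, black, DEN, 17, Zephyr, 13), (Mo, black, DEN, 19, Lyra, 12), (Mo, black, DEN, 31, Delta, 39), (Mo, black, DEN, 31, Omega, 21), (Mo, grey, DEN, 17, Zephyr, 13), (Mo, grey, DEN, 19, Lyra, 12), (Mo, grey, DEN, 31, Delta, 39), (Mo, grey, DEN, 31, Omega, 21), (Sam, white, DEN, 17, Zephyr, 13), (Sam, white, DEN, 19, Lyra, 12), (Sam, white, DEN, 31, Delta, 39), (Sam, white, DEN, 31, Omega, 21), (Uma, grey, DEN, 17, Zephyr, 13), (Uma, grey, DEN, 19, Lyra, 12), (Uma, grey, DEN, 31, Delta, 39), (Uma, grey, DEN, 31, Omega, 21), (Zed, black, DEN, 17, Zephyr, 13), (Zed, black, DEN, 19, Lyra, 12), (Zed, black, DEN, 31, Delta, 39), (Zed, black, DEN, 31, Omega, 21)}
π_{city, qty} gives {(DEN, 12), (DEN, 13), (DEN, 21), (DEN, 39), (NYC, 21), (NYC, 39)} (16 duplicate(s) eliminated).

{(DEN, 12), (DEN, 13), (DEN, 21), (DEN, 39), (NYC, 21), (NYC, 39)}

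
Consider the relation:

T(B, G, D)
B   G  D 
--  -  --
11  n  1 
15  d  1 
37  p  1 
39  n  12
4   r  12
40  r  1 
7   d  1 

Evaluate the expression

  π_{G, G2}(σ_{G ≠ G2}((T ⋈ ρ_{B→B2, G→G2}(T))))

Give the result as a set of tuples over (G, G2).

ρ[B→B2, G→G2]: schema becomes (B2, G2, D); tuples unchanged.
Natural join on D: {(11, n, 1, 11, n), (11, n, 1, 15, d), (11, n, 1, 37, p), (11, n, 1, 40, r), (11, n, 1, 7, d), (15, d, 1, 11, n), (15, d, 1, 15, d), (15, d, 1, 37, p), (15, d, 1, 40, r), (15, d, 1, 7, d), (37, p, 1, 11, n), (37, p, 1, 15, d), (37, p, 1, 37, p), (37, p, 1, 40, r), (37, p, 1, 7, d), (39, n, 12, 39, n), (39, n, 12, 4, r), (4, r, 12, 39, n), (4, r, 12, 4, r), (40, r, 1, 11, n), (40, r, 1, 15, d), (40, r, 1, 37, p), (40, r, 1, 40, r), (40, r, 1, 7, d), (7, d, 1, 11, n), (7, d, 1, 15, d), (7, d, 1, 37, p), (7, d, 1, 40, r), (7, d, 1, 7, d)}
Selection G ≠ G2: {(11, n, 1, 15, d), (11, n, 1, 37, p), (11, n, 1, 40, r), (11, n, 1, 7, d), (15, d, 1, 11, n), (15, d, 1, 37, p), (15, d, 1, 40, r), (37, p, 1, 11, n), (37, p, 1, 15, d), (37, p, 1, 40, r), (37, p, 1, 7, d), (39, n, 12, 4, r), (4, r, 12, 39, n), (40, r, 1, 11, n), (40, r, 1, 15, d), (40, r, 1, 37, p), (40, r, 1, 7, d), (7, d, 1, 11, n), (7, d, 1, 37, p), (7, d, 1, 40, r)}
π[G, G2]: project onto (G, G2) (8 duplicate(s) eliminated) → {(d, n), (d, p), (d, r), (n, d), (n, p), (n, r), (p, d), (p, n), (p, r), (r, d), (r, n), (r, p)}

{(d, n), (d, p), (d, r), (n, d), (n, p), (n, r), (p, d), (p, n), (p, r), (r, d), (r, n), (r, p)}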